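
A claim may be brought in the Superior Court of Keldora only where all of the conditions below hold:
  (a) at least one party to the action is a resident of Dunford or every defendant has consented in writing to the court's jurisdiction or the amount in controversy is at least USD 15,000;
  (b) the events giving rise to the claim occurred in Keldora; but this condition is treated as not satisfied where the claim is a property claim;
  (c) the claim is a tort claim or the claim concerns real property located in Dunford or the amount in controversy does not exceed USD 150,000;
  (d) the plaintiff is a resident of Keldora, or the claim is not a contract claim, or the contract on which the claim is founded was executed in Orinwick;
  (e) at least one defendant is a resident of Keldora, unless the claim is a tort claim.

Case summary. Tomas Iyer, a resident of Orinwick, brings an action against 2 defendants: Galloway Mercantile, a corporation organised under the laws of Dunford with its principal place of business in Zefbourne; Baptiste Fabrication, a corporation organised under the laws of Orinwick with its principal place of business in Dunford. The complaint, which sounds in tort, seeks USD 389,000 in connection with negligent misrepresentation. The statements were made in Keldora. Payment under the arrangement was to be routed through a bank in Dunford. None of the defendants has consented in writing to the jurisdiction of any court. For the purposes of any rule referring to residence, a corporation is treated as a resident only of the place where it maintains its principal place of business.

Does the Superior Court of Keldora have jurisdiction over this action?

Yes

The Superior Court of Keldora:
  (a) Baptiste Fabrication resides in Dunford — that alternative is enough. Met.
  (b) The operative events occurred in Keldora. The carve-out does not apply: the claim is a tort claim, not a property claim. Met.
  (c) The claim is a tort claim, so one alternative holds. Satisfied.
  (d) The claim is a tort claim, not a contract claim, so this disjunct is met. Condition met.
  (e) No defendant resides in Keldora (they reside in Zefbourne, Dunford). However, the claim is a tort claim, so the 'unless' proviso supplies this condition. Met.
  → Jurisdiction lies.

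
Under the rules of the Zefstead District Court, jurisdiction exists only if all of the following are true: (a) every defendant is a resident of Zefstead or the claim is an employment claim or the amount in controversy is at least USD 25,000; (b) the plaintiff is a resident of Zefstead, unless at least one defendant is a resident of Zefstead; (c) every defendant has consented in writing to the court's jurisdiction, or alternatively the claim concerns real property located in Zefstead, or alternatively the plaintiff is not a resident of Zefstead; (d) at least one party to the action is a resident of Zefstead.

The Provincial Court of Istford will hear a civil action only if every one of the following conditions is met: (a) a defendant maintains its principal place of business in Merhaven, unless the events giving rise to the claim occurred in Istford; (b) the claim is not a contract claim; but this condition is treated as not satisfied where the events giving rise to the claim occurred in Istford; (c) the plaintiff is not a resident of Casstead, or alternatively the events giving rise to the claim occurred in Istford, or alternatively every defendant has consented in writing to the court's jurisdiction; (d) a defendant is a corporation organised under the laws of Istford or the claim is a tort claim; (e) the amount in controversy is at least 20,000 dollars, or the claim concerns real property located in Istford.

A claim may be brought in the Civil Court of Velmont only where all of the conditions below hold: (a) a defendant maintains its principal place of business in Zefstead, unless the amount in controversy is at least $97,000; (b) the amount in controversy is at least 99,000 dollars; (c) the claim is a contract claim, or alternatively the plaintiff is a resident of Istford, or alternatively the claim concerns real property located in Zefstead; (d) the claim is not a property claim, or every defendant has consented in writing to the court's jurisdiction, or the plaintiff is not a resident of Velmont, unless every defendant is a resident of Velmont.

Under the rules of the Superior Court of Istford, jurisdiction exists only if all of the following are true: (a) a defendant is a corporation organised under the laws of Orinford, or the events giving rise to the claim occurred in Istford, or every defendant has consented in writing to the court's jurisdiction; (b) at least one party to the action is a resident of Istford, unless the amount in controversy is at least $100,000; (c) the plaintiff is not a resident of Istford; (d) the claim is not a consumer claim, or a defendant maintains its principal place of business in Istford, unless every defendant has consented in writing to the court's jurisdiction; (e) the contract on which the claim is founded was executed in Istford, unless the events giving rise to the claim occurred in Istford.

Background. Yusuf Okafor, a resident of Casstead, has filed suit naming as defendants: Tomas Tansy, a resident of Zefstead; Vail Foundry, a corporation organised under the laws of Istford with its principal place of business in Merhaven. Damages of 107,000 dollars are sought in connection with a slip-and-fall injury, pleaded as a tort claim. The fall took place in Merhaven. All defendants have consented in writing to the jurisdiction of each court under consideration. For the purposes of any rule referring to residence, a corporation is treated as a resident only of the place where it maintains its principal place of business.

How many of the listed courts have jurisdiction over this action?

The Zefstead District Court:
  (a) The amount in controversy is 107,000 dollars, which meets the 25,000 dollars floor, which satisfies one of the alternatives. Met.
  (b) The plaintiff resides in Casstead, not Zefstead. However, Tomas Tansy resides in Zefstead, so the 'unless' proviso supplies this condition. Condition met.
  (c) Every defendant has filed written consent — that alternative is enough. Condition met.
  (d) Tomas Tansy resides in Zefstead. Satisfied.
  → The court has jurisdiction.
The Provincial Court of Istford:
  (a) Vail Foundry has its principal place of business in Merhaven. Condition met.
  (b) The claim is a tort claim, not a contract claim. And the carve-out is inapplicable — the operative events occurred in Merhaven, not Istford. Satisfied.
  (c) Every defendant has filed written consent, so one alternative holds. Met.
  (d) Vail Foundry is organised under the laws of Istford, so this disjunct is met. Condition met.
  (e) The amount in controversy is 107,000 dollars, which meets the USD 20,000 floor — that alternative is enough. Met.
  → Jurisdiction lies.
The Civil Court of Velmont:
  (a) The corporate defendant(s) have their principal place of business in Merhaven, not Zefstead. But the amount in controversy is $107,000, which meets the $97,000 floor, and the 'unless' clause therefore excuses the requirement. Condition met.
  (b) The amount in controversy is 107,000 dollars, which meets the USD 99,000 floor. Condition met.
  (c) The claim is a tort claim, not a contract claim; the plaintiff resides in Casstead, not Istford; the claim does not concern real property — every alternative fails. Fails.
  (d) The claim is a tort claim, not a property claim, so one alternative holds. Met.
  → No jurisdiction.
The Superior Court of Istford:
  (a) Every defendant has filed written consent — that alternative is enough. Condition met.
  (b) No party resides in Istford. However, the amount in controversy is USD 107,000, which meets the 100,000 dollars floor, so the 'unless' proviso supplies this condition. Condition met.
  (c) The plaintiff resides in Casstead, which is not Istford. Satisfied.
  (d) The claim is a tort claim, not a consumer claim, so one alternative holds. Satisfied.
  (e) No contract (and hence no place of execution) is alleged. The proviso offers no rescue either, since the operative events occurred in Merhaven, not Istford. Not met.
  → At least one condition fails; no jurisdiction.
Courts with jurisdiction: the Zefstead District Court, the Provincial Court of Istford — 2 in total.

2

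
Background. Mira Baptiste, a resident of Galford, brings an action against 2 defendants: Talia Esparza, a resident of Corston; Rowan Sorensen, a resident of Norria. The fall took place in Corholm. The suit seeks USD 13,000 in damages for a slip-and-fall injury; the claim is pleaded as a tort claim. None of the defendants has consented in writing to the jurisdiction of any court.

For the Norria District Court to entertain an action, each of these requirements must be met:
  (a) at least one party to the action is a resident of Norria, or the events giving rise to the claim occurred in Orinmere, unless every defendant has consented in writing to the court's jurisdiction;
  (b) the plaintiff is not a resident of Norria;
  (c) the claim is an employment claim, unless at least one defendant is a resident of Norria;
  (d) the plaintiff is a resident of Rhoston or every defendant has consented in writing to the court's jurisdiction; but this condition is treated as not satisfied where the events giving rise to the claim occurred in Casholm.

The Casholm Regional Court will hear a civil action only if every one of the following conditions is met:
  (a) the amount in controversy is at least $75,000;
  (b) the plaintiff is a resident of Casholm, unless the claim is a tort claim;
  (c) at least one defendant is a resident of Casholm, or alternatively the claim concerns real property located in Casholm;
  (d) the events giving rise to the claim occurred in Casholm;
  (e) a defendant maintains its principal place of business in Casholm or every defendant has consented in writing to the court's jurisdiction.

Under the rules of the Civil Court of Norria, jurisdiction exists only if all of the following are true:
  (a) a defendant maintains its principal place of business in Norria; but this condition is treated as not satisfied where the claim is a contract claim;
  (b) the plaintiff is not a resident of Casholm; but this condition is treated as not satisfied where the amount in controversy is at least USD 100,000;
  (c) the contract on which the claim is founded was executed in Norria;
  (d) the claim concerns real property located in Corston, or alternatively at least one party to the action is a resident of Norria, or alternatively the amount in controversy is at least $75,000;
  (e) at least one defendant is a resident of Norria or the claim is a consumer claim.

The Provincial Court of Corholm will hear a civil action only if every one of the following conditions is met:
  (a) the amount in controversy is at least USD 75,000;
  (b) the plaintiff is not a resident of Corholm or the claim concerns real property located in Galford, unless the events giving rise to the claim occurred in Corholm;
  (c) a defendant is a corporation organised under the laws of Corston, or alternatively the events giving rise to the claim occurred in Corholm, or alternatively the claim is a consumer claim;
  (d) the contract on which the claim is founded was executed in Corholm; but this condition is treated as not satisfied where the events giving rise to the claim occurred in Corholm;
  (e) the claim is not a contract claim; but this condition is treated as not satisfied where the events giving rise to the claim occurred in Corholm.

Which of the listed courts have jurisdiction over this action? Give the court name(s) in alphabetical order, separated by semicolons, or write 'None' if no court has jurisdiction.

The Norria District Court:
  (a) Rowan Sorensen resides in Norria, so this disjunct is met. Condition met.
  (b) The plaintiff resides in Galford, which is not Norria. Met.
  (c) The claim is a tort claim, not an employment claim. The proviso rescues it, though: Rowan Sorensen resides in Norria. Condition met.
  (d) The plaintiff resides in Galford, not Rhoston; no such written consent has been filed — none of the alternatives is met. Fails.
  → At least one condition fails; no jurisdiction.
The Casholm Regional Court:
  (a) The amount in controversy is $13,000, below the USD 75,000 floor. Condition not met.
  (b) The plaintiff resides in Galford, not Casholm. However, the claim is a tort claim, so the 'unless' proviso supplies this condition. Satisfied.
  (c) No defendant resides in Casholm (they reside in Corston, Norria); the claim does not concern real property — none of the alternatives is met. Fails.
  (d) The operative events occurred in Corholm, not Casholm. Not satisfied.
  (e) No defendant is a corporation; no such written consent has been filed — none of the alternatives is met. Not satisfied.
  → The court lacks jurisdiction.
The Civil Court of Norria:
  (a) No defendant is a corporation. Not satisfied.
  (b) The plaintiff resides in Galford, which is not Casholm. The exception is not triggered, since the amount in controversy is $13,000, below the 100,000 dollars floor. Condition met.
  (c) No contract (and hence no place of execution) is alleged. Condition not met.
  (d) Rowan Sorensen resides in Norria, so this disjunct is met. Satisfied.
  (e) Rowan Sorensen resides in Norria, so this disjunct is met. Met.
  → Not every requirement is met — no jurisdiction.
The Provincial Court of Corholm:
  (a) The amount in controversy is USD 13,000, below the 75,000 dollars floor. Not met.
  (b) The plaintiff resides in Galford, which is not Corholm, so this disjunct is met. Satisfied.
  (c) The operative events occurred in Corholm, so one alternative holds. Satisfied.
  (d) No contract (and hence no place of execution) is alleged. Condition not met.
  (e) The claim is a tort claim, not a contract claim. However, the operative events occurred in Corholm, which falls within the stated exception and so defeats the condition. Condition not met.
  → Not every requirement is met — no jurisdiction.

None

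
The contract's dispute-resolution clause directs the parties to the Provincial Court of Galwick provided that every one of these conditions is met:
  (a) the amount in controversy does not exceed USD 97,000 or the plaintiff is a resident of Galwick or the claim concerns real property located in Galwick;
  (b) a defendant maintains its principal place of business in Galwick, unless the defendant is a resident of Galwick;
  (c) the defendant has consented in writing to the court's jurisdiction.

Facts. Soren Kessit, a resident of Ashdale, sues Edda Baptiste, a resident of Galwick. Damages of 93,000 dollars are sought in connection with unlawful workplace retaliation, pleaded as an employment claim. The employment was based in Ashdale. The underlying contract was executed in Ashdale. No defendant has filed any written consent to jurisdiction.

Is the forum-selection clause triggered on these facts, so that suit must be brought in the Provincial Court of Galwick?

The Provincial Court of Galwick:
  (a) The amount in controversy is 93,000 dollars, within the $97,000 ceiling, so one alternative holds. Satisfied.
  (b) No defendant is a corporation. But the defendant resides in Galwick, and the 'unless' clause therefore excuses the requirement. Satisfied.
  (c) No such written consent has been filed. Not satisfied.
  → Forum clause is not triggered.

No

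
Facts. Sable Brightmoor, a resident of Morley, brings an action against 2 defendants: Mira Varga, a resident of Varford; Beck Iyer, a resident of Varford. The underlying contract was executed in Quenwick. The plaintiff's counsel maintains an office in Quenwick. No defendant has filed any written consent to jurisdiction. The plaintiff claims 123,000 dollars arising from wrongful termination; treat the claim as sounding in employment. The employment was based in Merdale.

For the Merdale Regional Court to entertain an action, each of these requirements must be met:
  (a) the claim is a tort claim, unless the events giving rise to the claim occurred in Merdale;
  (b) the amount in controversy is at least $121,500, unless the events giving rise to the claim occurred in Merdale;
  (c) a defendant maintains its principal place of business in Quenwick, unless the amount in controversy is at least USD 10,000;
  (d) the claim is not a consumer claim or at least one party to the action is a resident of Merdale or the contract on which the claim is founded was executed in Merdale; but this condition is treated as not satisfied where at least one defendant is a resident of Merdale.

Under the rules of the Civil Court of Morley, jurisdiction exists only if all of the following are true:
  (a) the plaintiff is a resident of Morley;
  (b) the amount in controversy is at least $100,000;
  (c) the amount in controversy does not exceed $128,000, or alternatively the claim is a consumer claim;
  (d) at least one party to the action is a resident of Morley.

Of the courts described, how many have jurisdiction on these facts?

2

The Merdale Regional Court:
  (a) The claim is an employment claim, not a tort claim. But the operative events occurred in Merdale, and the 'unless' clause therefore excuses the requirement. Condition met.
  (b) The amount in controversy is USD 123,000, which meets the USD 121,500 floor. Condition met.
  (c) No defendant is a corporation. But the amount in controversy is 123,000 dollars, which meets the 10,000 dollars floor, and the 'unless' clause therefore excuses the requirement. Satisfied.
  (d) The claim is an employment claim, not a consumer claim, so one alternative holds. And the carve-out is inapplicable — no defendant resides in Merdale (they reside in Varford, Varford). Condition met.
  → All conditions met; jurisdiction exists.
The Civil Court of Morley:
  (a) The plaintiff resides in Morley. Condition met.
  (b) The amount in controversy is 123,000 dollars, which meets the 100,000 dollars floor. Condition met.
  (c) The amount in controversy is USD 123,000, within the $128,000 ceiling, so this disjunct is met. Condition met.
  (d) Sable Brightmoor resides in Morley. Met.
  → Every requirement is satisfied — jurisdiction.
Courts with jurisdiction: the Merdale Regional Court, the Civil Court of Morley — 2 in total.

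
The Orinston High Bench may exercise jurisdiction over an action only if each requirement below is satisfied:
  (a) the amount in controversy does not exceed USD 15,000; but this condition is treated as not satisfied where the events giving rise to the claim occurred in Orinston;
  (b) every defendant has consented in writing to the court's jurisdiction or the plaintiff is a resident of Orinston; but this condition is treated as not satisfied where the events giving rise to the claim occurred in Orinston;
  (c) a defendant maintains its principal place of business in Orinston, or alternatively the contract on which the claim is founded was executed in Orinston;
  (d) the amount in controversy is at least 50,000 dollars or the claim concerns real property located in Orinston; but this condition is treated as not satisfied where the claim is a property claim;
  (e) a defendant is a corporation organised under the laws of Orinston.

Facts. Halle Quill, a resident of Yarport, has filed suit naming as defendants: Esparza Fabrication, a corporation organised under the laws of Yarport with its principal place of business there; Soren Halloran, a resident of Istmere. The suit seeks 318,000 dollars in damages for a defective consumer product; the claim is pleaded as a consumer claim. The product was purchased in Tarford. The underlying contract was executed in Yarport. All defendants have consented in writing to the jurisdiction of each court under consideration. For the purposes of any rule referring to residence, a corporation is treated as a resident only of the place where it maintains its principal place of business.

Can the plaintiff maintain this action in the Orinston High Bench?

No

The Orinston High Bench:
  (a) The amount in controversy is 318,000 dollars, above the USD 15,000 ceiling. Fails.
  (b) Every defendant has filed written consent, so this disjunct is met. The carve-out does not apply: the operative events occurred in Tarford, not Orinston. Met.
  (c) The corporate defendant(s) have their principal place of business in Yarport, not Orinston; the contract was executed in Yarport, not Orinston — none of the alternatives is met. Not met.
  (d) The amount in controversy is $318,000, which meets the 50,000 dollars floor, which satisfies one of the alternatives. The carve-out does not apply: the claim is a consumer claim, not a property claim. Condition met.
  (e) The corporate defendant(s) are organised in Yarport, not Orinston. Not satisfied.
  → No jurisdiction.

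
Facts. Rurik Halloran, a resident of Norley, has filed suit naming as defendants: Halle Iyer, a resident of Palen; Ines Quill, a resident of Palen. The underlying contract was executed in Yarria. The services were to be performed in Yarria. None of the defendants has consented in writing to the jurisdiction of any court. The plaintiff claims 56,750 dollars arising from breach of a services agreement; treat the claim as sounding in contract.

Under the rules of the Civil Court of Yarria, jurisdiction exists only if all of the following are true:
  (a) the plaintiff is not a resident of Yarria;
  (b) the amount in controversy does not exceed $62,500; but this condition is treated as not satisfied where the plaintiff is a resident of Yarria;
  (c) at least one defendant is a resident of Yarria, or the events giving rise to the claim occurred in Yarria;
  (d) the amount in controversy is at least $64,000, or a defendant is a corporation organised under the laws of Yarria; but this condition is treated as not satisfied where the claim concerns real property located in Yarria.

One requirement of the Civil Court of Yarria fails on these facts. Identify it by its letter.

The Civil Court of Yarria:
  (a) The plaintiff resides in Norley, which is not Yarria. Satisfied.
  (b) The amount in controversy is $56,750, within the $62,500 ceiling. The carve-out does not apply: the plaintiff resides in Norley, not Yarria. Satisfied.
  (c) The operative events occurred in Yarria, which satisfies one of the alternatives. Satisfied.
  (d) The amount in controversy is USD 56,750, below the USD 64,000 floor; no defendant is a corporation — every alternative fails. Condition not met.
Only condition (d) fails.

(d)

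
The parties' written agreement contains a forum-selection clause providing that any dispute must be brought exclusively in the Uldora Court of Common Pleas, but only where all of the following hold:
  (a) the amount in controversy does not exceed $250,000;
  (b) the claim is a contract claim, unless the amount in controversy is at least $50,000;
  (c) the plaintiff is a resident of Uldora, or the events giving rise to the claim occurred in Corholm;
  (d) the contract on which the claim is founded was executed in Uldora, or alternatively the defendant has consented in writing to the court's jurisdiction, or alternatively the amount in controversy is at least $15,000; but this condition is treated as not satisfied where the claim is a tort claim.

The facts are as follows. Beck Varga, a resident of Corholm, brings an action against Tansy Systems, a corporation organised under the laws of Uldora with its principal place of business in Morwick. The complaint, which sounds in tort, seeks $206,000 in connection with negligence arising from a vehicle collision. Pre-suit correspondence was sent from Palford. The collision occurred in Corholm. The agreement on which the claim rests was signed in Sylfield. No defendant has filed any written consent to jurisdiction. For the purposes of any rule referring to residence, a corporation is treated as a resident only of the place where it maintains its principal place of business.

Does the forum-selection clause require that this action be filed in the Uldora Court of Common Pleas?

The Uldora Court of Common Pleas:
  (a) The amount in controversy is USD 206,000, within the USD 250,000 ceiling. Met.
  (b) The claim is a tort claim, not a contract claim. But the amount in controversy is $206,000, which meets the USD 50,000 floor, and the 'unless' clause therefore excuses the requirement. Met.
  (c) The operative events occurred in Corholm, so this disjunct is met. Condition met.
  (d) The amount in controversy is $206,000, which meets the 15,000 dollars floor — that alternative is enough. But the carve-out bites: the claim is a tort claim. Not satisfied.
  → The clause does not apply.

No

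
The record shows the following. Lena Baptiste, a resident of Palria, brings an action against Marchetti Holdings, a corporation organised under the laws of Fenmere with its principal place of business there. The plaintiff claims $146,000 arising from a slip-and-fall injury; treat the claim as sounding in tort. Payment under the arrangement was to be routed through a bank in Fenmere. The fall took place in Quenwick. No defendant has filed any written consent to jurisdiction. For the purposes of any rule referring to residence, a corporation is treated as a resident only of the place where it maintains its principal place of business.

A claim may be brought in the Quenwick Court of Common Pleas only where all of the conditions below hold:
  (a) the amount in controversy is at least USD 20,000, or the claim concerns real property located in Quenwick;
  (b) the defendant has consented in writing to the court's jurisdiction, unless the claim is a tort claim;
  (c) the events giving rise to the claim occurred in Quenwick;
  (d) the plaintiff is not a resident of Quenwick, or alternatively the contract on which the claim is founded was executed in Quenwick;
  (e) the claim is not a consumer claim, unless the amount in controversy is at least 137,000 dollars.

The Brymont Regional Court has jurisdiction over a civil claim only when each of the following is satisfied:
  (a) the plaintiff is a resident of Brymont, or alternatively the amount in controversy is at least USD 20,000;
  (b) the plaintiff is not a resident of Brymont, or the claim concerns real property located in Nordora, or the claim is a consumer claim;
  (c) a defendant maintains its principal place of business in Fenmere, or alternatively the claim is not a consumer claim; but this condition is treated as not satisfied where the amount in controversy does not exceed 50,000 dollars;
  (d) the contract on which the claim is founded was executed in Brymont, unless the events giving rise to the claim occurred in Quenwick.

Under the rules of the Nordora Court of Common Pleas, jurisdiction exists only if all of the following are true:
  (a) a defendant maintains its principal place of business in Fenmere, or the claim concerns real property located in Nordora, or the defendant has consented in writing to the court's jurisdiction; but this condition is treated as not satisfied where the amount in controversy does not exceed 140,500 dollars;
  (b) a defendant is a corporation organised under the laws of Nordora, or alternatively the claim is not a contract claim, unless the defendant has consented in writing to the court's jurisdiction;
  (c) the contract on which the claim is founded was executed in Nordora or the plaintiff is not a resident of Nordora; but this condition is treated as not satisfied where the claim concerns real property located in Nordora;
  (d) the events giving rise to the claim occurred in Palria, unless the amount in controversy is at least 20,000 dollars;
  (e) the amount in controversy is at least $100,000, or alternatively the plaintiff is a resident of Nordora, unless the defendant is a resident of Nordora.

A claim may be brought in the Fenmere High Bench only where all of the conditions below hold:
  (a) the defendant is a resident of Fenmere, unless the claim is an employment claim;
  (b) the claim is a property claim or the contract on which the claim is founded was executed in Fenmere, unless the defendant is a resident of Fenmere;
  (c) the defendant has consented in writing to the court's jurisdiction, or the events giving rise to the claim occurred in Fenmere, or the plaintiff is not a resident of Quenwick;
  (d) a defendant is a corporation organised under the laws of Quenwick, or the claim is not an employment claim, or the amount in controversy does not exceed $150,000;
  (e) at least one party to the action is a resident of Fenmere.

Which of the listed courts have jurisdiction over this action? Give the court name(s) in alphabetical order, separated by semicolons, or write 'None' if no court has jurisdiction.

the Brymont Regional Court; the Fenmere High Bench; the Nordora Court of Common Pleas; the Quenwick Court of Common Pleas

The Quenwick Court of Common Pleas:
  (a) The amount in controversy is $146,000, which meets the $20,000 floor, so one alternative holds. Condition met.
  (b) No such written consent has been filed. However, the claim is a tort claim, so the 'unless' proviso supplies this condition. Condition met.
  (c) The operative events occurred in Quenwick. Satisfied.
  (d) The plaintiff resides in Palria, which is not Quenwick, which satisfies one of the alternatives. Condition met.
  (e) The claim is a tort claim, not a consumer claim. Satisfied.
  → Jurisdiction lies.
The Brymont Regional Court:
  (a) The amount in controversy is 146,000 dollars, which meets the $20,000 floor, so this disjunct is met. Satisfied.
  (b) The plaintiff resides in Palria, which is not Brymont, which satisfies one of the alternatives. Satisfied.
  (c) Marchetti Holdings has its principal place of business in Fenmere, which satisfies one of the alternatives. The carve-out does not apply: the amount in controversy is USD 146,000, above the $50,000 ceiling. Condition met.
  (d) No contract (and hence no place of execution) is alleged. However, the operative events occurred in Quenwick, so the 'unless' proviso supplies this condition. Met.
  → The court has jurisdiction.
The Nordora Court of Common Pleas:
  (a) Marchetti Holdings has its principal place of business in Fenmere — that alternative is enough. And the carve-out is inapplicable — the amount in controversy is USD 146,000, above the $140,500 ceiling. Condition met.
  (b) The claim is a tort claim, not a contract claim, which satisfies one of the alternatives. Met.
  (c) The plaintiff resides in Palria, which is not Nordora — that alternative is enough. And the carve-out is inapplicable — the claim does not concern real property. Met.
  (d) The operative events occurred in Quenwick, not Palria. The proviso rescues it, though: the amount in controversy is USD 146,000, which meets the USD 20,000 floor. Condition met.
  (e) The amount in controversy is USD 146,000, which meets the $100,000 floor, which satisfies one of the alternatives. Condition met.
  → All conditions met; jurisdiction exists.
The Fenmere High Bench:
  (a) The defendant resides in Fenmere. Condition met.
  (b) The claim is a tort claim, not a property claim; no contract (and hence no place of execution) is alleged — none of the alternatives is met. The proviso rescues it, though: the defendant resides in Fenmere. Satisfied.
  (c) The plaintiff resides in Palria, which is not Quenwick, so this disjunct is met. Condition met.
  (d) The claim is a tort claim, not an employment claim, so this disjunct is met. Met.
  (e) Marchetti Holdings resides in Fenmere. Satisfied.
  → The court has jurisdiction.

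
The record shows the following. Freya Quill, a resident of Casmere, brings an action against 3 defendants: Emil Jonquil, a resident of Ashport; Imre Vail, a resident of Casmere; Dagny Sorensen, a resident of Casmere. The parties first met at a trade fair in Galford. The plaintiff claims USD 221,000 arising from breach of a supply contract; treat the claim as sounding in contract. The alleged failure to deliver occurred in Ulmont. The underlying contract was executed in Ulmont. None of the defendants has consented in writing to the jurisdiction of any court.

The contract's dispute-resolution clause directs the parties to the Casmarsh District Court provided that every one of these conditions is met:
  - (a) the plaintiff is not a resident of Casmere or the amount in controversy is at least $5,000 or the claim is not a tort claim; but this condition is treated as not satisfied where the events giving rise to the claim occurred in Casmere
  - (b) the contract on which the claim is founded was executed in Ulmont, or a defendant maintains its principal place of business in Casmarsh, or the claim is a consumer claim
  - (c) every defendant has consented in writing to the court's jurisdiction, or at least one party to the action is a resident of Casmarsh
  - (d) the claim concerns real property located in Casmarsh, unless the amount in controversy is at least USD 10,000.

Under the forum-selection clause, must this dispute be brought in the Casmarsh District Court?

The Casmarsh District Court:
  (a) The amount in controversy is 221,000 dollars, which meets the USD 5,000 floor, so this disjunct is met. The exception is not triggered, since the operative events occurred in Ulmont, not Casmere. Condition met.
  (b) The contract was executed in Ulmont, which satisfies one of the alternatives. Met.
  (c) No such written consent has been filed; no party resides in Casmarsh — every alternative fails. Fails.
  (d) The claim does not concern real property. The proviso rescues it, though: the amount in controversy is USD 221,000, which meets the $10,000 floor. Met.
  → The clause does not apply.

No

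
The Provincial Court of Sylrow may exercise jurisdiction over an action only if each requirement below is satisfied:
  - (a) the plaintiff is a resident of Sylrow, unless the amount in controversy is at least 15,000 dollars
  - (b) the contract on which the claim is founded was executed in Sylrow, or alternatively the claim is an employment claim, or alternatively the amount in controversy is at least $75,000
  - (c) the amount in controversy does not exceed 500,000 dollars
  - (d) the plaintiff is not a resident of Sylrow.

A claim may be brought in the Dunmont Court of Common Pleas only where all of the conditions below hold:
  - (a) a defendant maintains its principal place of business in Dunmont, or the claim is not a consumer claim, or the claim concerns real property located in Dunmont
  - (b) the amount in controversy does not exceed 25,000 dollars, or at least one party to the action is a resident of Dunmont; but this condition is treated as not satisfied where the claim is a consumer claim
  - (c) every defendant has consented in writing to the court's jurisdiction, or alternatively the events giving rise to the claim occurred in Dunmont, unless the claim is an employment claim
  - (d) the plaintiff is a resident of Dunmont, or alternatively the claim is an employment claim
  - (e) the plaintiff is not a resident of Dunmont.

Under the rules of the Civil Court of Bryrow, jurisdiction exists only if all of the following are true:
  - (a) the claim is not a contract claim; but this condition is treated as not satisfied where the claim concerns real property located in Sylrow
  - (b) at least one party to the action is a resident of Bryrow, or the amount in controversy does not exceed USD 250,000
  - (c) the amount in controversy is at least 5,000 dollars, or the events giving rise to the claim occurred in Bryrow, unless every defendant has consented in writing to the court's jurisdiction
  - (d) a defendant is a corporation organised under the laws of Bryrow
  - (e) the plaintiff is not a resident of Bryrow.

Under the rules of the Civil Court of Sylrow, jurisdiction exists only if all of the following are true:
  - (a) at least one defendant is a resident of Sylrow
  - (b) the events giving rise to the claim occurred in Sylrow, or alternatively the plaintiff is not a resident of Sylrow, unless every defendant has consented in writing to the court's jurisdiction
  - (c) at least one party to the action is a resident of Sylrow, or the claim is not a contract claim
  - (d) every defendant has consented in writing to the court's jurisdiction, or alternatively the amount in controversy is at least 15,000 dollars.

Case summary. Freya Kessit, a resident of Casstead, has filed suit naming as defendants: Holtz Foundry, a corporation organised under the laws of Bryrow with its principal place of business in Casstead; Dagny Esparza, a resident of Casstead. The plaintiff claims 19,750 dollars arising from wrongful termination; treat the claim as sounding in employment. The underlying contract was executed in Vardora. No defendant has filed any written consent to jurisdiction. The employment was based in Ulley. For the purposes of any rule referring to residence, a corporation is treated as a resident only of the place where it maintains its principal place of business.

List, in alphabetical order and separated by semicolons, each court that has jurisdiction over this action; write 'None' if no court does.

The Provincial Court of Sylrow:
  (a) The plaintiff resides in Casstead, not Sylrow. However, the amount in controversy is USD 19,750, which meets the 15,000 dollars floor, so the 'unless' proviso supplies this condition. Satisfied.
  (b) The claim is an employment claim — that alternative is enough. Satisfied.
  (c) The amount in controversy is $19,750, within the USD 500,000 ceiling. Satisfied.
  (d) The plaintiff resides in Casstead, which is not Sylrow. Condition met.
  → The court has jurisdiction.
The Dunmont Court of Common Pleas:
  (a) The claim is an employment claim, not a consumer claim, so one alternative holds. Condition met.
  (b) The amount in controversy is USD 19,750, within the 25,000 dollars ceiling — that alternative is enough. And the carve-out is inapplicable — the claim is an employment claim, not a consumer claim. Met.
  (c) No such written consent has been filed; the operative events occurred in Ulley, not Dunmont — none of the alternatives is met. The proviso rescues it, though: the claim is an employment claim. Condition met.
  (d) The claim is an employment claim — that alternative is enough. Condition met.
  (e) The plaintiff resides in Casstead, which is not Dunmont. Met.
  → Every requirement is satisfied — jurisdiction.
The Civil Court of Bryrow:
  (a) The claim is an employment claim, not a contract claim. The carve-out does not apply: the claim does not concern real property. Met.
  (b) The amount in controversy is 19,750 dollars, within the 250,000 dollars ceiling, so this disjunct is met. Condition met.
  (c) The amount in controversy is 19,750 dollars, which meets the $5,000 floor, so one alternative holds. Condition met.
  (d) Holtz Foundry is organised under the laws of Bryrow. Condition met.
  (e) The plaintiff resides in Casstead, which is not Bryrow. Condition met.
  → Every requirement is satisfied — jurisdiction.
The Civil Court of Sylrow:
  (a) No defendant resides in Sylrow (they reside in Casstead, Casstead). Not satisfied.
  (b) The plaintiff resides in Casstead, which is not Sylrow, so this disjunct is met. Met.
  (c) The claim is an employment claim, not a contract claim, so this disjunct is met. Met.
  (d) The amount in controversy is USD 19,750, which meets the USD 15,000 floor, so this disjunct is met. Satisfied.
  → At least one condition fails; no jurisdiction.

the Civil Court of Bryrow; the Dunmont Court of Common Pleas; the Provincial Court of Sylrow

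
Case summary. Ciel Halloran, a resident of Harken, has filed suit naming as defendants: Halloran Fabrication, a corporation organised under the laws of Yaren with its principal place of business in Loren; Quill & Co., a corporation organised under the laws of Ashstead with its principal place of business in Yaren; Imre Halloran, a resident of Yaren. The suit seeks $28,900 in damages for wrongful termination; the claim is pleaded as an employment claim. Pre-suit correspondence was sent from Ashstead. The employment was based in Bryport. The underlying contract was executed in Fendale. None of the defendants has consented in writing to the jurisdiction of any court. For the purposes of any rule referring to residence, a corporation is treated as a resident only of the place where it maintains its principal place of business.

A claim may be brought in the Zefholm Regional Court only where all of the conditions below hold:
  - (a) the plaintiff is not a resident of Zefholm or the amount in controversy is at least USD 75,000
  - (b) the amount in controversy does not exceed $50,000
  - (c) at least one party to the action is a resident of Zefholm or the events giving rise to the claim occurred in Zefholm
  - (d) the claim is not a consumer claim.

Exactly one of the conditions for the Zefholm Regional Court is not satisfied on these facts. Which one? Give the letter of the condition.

(c)

The Zefholm Regional Court:
  (a) The plaintiff resides in Harken, which is not Zefholm, which satisfies one of the alternatives. Satisfied.
  (b) The amount in controversy is USD 28,900, within the $50,000 ceiling. Condition met.
  (c) No party resides in Zefholm; the operative events occurred in Bryport, not Zefholm — no alternative holds. Condition not met.
  (d) The claim is an employment claim, not a consumer claim. Met.
Only condition (c) fails.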